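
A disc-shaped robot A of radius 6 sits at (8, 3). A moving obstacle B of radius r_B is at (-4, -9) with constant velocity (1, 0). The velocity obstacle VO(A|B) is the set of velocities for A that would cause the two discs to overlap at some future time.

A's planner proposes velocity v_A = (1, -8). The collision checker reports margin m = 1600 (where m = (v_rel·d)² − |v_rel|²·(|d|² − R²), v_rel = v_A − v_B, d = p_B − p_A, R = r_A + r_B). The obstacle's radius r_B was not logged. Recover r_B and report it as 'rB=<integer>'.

m = 1600
d = (-12, -12);  v_rel = (0, -8),  |v_rel|² = 64
v_rel×d = (0)·(-12) − (-8)·(-12) = -96
since m = R²·64 − (-96)²:  R² = (9216 + 1600) / 64 = 169
R = √169 = 13  ⇒  r_B = 13 − 6 = 7

rB=7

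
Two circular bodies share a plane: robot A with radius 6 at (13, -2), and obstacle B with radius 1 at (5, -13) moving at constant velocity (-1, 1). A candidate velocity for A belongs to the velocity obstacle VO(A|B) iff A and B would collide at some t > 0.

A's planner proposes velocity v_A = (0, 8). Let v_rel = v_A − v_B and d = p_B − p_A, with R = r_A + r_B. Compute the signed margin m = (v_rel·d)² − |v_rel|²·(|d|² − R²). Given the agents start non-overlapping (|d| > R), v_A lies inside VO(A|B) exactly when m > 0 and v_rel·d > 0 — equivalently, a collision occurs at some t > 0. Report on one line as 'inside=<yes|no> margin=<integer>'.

d = (-8, -11),  |d|² = 185;  R = 6+1 = 7,  c = 185−7² = 136
v_rel = (1, 7),  |v_rel|² = 50;  v_rel·d = (1)·(-8) + (7)·(-11) = -85
50·t² + 170·t + 136 = 0  ⇒  m = (-85)² − 50·136 = 425
m = 425 > 0,  v_rel·d = -85 < 0  ⇒  outside

inside=no margin=425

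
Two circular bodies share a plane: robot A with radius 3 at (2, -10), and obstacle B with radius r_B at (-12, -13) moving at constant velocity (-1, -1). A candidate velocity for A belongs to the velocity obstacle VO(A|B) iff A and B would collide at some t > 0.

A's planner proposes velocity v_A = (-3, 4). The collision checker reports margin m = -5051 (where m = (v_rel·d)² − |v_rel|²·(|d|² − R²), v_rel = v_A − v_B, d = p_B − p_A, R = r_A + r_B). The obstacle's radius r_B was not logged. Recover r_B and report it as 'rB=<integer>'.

m = -5051
d = (-14, -3);  v_rel = (-2, 5),  |v_rel|² = 29
v_rel×d = (-2)·(-3) − (5)·(-14) = 76
since m = R²·29 − 76²:  R² = (5776 + -5051) / 29 = 25
R = √25 = 5  ⇒  r_B = 5 − 3 = 2

rB=2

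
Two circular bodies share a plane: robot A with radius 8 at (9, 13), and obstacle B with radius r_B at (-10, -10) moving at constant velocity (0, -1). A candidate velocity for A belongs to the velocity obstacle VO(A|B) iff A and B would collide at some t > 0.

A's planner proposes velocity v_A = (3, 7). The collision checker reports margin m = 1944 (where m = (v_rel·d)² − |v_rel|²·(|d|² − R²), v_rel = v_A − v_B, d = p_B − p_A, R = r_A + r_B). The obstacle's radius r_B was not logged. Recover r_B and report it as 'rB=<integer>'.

m = 1944
d = (-19, -23);  v_rel = (3, 8),  |v_rel|² = 73
v_rel×d = (3)·(-23) − (8)·(-19) = 83
since m = R²·73 − 83²:  R² = (6889 + 1944) / 73 = 121
R = √121 = 11  ⇒  r_B = 11 − 8 = 3

rB=3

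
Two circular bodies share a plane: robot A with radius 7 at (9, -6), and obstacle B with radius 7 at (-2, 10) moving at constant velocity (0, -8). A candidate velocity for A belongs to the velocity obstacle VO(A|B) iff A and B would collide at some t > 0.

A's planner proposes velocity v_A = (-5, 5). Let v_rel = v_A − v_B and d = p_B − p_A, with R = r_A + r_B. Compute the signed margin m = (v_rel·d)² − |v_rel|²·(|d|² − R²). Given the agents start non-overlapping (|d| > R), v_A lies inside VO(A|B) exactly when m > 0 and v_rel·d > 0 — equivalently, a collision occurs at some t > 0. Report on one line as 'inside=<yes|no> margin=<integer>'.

d = (-11, 16),  |d|² = 377;  R = 7+7 = 14,  c = 377−14² = 181
v_rel = (-5, 13),  |v_rel|² = 194;  v_rel·d = (-5)·(-11) + (13)·(16) = 263
194·t² − 526·t + 181 = 0  ⇒  m = 263² − 194·181 = 34055
m = 34055 > 0,  v_rel·d = 263 > 0  ⇒  inside

inside=yes margin=34055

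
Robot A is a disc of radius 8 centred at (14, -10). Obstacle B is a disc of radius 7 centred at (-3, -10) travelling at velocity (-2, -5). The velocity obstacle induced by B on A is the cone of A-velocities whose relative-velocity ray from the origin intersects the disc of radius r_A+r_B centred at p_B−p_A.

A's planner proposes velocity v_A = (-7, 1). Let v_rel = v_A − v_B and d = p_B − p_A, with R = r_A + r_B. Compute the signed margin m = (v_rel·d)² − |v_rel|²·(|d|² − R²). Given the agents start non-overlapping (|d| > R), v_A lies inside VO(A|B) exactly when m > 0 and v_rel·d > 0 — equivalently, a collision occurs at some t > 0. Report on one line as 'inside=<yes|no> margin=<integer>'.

d = (-17, 0),  |d|² = 289;  R = 8+7 = 15,  c = 289−15² = 64
v_rel = (-5, 6),  |v_rel|² = 61;  v_rel·d = (-5)·(-17) + (6)·(0) = 85
61·t² − 170·t + 64 = 0  ⇒  m = 85² − 61·64 = 3321
m = 3321 > 0,  v_rel·d = 85 > 0  ⇒  inside

inside=yes margin=3321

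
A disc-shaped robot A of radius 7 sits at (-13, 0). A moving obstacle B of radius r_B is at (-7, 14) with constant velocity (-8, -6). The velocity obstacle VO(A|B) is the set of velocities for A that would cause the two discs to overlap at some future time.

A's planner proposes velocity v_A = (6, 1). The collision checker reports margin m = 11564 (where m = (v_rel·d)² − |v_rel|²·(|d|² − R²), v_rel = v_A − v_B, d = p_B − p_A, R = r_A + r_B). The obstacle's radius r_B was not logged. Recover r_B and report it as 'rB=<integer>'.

m = 11564
d = (6, 14);  v_rel = (14, 7),  |v_rel|² = 245
v_rel×d = (14)·(14) − (7)·(6) = 154
since m = R²·245 − 154²:  R² = (23716 + 11564) / 245 = 144
R = √144 = 12  ⇒  r_B = 12 − 7 = 5

rB=5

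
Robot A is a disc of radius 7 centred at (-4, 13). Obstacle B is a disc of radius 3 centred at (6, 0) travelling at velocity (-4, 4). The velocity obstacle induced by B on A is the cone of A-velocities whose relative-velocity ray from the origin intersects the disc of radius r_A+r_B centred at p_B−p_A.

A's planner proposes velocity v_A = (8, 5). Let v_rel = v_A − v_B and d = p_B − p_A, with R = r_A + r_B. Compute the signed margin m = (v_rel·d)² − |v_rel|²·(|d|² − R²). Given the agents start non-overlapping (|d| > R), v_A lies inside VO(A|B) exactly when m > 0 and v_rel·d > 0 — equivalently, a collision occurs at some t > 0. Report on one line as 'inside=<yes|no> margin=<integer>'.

d = (10, -13),  |d|² = 269;  R = 7+3 = 10,  c = 269−10² = 169
v_rel = (12, 1),  |v_rel|² = 145;  v_rel·d = (12)·(10) + (1)·(-13) = 107
145·t² − 214·t + 169 = 0  ⇒  m = 107² − 145·169 = -13056
m = -13056 < 0,  v_rel·d = 107 > 0  ⇒  outside

inside=no margin=-13056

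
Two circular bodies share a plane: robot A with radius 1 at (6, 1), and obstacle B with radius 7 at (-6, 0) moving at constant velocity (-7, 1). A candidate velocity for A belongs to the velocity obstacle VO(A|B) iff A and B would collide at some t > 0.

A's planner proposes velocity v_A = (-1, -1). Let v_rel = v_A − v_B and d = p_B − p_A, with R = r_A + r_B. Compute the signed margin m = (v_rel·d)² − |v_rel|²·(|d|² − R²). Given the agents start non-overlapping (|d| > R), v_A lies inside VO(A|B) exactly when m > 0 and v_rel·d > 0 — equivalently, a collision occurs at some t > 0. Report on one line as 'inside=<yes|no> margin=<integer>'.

d = (-12, -1),  |d|² = 145;  R = 1+7 = 8,  c = 145−8² = 81
v_rel = (6, -2),  |v_rel|² = 40;  v_rel·d = (6)·(-12) + (-2)·(-1) = -70
40·t² + 140·t + 81 = 0  ⇒  m = (-70)² − 40·81 = 1660
m = 1660 > 0,  v_rel·d = -70 < 0  ⇒  outside

inside=no margin=1660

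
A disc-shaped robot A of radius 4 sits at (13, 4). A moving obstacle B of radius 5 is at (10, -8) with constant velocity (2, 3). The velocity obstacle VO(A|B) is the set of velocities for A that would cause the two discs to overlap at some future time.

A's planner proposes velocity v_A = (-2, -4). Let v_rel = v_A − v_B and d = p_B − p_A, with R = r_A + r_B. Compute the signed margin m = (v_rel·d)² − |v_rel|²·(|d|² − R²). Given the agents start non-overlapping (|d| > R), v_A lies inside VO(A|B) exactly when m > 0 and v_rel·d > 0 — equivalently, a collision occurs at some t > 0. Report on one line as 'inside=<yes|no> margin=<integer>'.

d = (-3, -12),  |d|² = 153;  R = 4+5 = 9,  c = 153−9² = 72
v_rel = (-4, -7),  |v_rel|² = 65;  v_rel·d = (-4)·(-3) + (-7)·(-12) = 96
65·t² − 192·t + 72 = 0  ⇒  m = 96² − 65·72 = 4536
m = 4536 > 0,  v_rel·d = 96 > 0  ⇒  inside

inside=yes margin=4536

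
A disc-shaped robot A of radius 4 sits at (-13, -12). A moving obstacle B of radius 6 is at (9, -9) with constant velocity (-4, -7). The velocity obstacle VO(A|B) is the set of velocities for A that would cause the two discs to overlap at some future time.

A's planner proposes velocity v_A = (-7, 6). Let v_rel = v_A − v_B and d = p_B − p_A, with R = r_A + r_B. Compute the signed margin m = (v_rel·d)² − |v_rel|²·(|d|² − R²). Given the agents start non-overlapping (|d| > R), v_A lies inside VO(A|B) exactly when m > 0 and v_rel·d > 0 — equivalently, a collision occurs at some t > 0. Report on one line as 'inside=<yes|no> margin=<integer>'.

d = (22, 3),  |d|² = 493;  R = 4+6 = 10,  c = 493−10² = 393
v_rel = (-3, 13),  |v_rel|² = 178;  v_rel·d = (-3)·(22) + (13)·(3) = -27
178·t² + 54·t + 393 = 0  ⇒  m = (-27)² − 178·393 = -69225
m = -69225 < 0,  v_rel·d = -27 < 0  ⇒  outside

inside=no margin=-69225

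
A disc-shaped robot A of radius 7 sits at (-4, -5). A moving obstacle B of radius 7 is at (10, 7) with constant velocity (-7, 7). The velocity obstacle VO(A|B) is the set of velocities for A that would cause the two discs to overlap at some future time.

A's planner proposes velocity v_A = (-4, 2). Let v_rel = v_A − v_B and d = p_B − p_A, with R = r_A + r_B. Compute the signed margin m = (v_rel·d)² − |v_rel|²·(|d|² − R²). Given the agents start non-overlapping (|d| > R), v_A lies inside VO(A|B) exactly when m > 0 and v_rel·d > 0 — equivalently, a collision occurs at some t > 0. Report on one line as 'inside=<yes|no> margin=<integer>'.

d = (14, 12),  |d|² = 340;  R = 7+7 = 14,  c = 340−14² = 144
v_rel = (3, -5),  |v_rel|² = 34;  v_rel·d = (3)·(14) + (-5)·(12) = -18
34·t² + 36·t + 144 = 0  ⇒  m = (-18)² − 34·144 = -4572
m = -4572 < 0,  v_rel·d = -18 < 0  ⇒  outside

inside=no margin=-4572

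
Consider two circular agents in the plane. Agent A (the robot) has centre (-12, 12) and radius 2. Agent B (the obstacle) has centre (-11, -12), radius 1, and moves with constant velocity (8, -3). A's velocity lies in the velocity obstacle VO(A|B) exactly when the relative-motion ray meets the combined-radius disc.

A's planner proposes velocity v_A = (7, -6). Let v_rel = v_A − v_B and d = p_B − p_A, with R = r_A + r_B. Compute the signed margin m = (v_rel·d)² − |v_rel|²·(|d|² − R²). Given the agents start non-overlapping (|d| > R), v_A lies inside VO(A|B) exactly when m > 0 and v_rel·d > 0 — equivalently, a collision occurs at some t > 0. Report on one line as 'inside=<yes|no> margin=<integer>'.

d = (1, -24),  |d|² = 577;  R = 2+1 = 3,  c = 577−3² = 568
v_rel = (-1, -3),  |v_rel|² = 10;  v_rel·d = (-1)·(1) + (-3)·(-24) = 71
10·t² − 142·t + 568 = 0  ⇒  m = 71² − 10·568 = -639
m = -639 < 0,  v_rel·d = 71 > 0  ⇒  outside

inside=no margin=-639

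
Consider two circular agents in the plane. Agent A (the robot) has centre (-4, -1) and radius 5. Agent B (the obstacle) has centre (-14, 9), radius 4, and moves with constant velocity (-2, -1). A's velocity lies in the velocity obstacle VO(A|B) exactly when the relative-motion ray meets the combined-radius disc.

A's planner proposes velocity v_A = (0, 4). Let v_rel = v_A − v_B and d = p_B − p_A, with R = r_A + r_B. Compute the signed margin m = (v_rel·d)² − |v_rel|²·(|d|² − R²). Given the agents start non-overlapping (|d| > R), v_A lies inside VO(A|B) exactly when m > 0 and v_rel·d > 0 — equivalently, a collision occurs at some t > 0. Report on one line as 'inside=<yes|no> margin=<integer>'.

d = (-10, 10),  |d|² = 200;  R = 5+4 = 9,  c = 200−9² = 119
v_rel = (2, 5),  |v_rel|² = 29;  v_rel·d = (2)·(-10) + (5)·(10) = 30
29·t² − 60·t + 119 = 0  ⇒  m = 30² − 29·119 = -2551
m = -2551 < 0,  v_rel·d = 30 > 0  ⇒  outside

inside=no margin=-2551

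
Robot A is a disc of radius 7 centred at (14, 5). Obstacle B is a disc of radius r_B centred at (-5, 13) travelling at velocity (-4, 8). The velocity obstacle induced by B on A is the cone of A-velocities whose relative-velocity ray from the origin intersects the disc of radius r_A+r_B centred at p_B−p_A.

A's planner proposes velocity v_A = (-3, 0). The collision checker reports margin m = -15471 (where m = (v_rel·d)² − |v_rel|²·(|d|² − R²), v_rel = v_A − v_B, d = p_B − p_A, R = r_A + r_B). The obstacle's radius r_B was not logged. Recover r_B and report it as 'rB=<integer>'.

m = -15471
d = (-19, 8);  v_rel = (1, -8),  |v_rel|² = 65
v_rel×d = (1)·(8) − (-8)·(-19) = -144
since m = R²·65 − (-144)²:  R² = (20736 + -15471) / 65 = 81
R = √81 = 9  ⇒  r_B = 9 − 7 = 2

rB=2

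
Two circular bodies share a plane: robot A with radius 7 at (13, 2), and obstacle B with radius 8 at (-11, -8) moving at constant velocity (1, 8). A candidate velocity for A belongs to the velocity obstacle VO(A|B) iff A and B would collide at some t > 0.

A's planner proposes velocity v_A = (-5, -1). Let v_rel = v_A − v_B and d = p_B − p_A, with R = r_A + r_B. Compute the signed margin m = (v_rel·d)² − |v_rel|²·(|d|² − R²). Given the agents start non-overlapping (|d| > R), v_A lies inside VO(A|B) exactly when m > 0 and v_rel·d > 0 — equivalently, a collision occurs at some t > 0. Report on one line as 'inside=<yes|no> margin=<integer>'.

d = (-24, -10),  |d|² = 676;  R = 7+8 = 15,  c = 676−15² = 451
v_rel = (-6, -9),  |v_rel|² = 117;  v_rel·d = (-6)·(-24) + (-9)·(-10) = 234
117·t² − 468·t + 451 = 0  ⇒  m = 234² − 117·451 = 1989
m = 1989 > 0,  v_rel·d = 234 > 0  ⇒  inside

inside=yes margin=1989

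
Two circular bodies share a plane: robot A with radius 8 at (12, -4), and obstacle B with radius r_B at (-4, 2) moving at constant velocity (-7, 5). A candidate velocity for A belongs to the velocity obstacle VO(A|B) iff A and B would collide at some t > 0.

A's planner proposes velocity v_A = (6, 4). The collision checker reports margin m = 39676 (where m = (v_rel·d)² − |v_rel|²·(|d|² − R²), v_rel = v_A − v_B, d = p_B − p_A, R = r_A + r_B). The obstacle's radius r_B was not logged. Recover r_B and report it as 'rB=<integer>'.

m = 39676
d = (-16, 6);  v_rel = (13, -1),  |v_rel|² = 170
v_rel×d = (13)·(6) − (-1)·(-16) = 62
since m = R²·170 − 62²:  R² = (3844 + 39676) / 170 = 256
R = √256 = 16  ⇒  r_B = 16 − 8 = 8

rB=8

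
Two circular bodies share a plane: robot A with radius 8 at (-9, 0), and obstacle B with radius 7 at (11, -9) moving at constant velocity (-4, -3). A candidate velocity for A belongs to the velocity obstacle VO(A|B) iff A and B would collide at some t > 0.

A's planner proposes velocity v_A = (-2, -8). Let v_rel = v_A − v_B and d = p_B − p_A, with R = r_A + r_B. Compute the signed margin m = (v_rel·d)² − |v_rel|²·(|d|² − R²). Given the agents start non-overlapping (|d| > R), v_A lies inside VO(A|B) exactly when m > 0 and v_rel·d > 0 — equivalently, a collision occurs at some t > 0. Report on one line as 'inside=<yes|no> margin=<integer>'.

d = (20, -9),  |d|² = 481;  R = 8+7 = 15,  c = 481−15² = 256
v_rel = (2, -5),  |v_rel|² = 29;  v_rel·d = (2)·(20) + (-5)·(-9) = 85
29·t² − 170·t + 256 = 0  ⇒  m = 85² − 29·256 = -199
m = -199 < 0,  v_rel·d = 85 > 0  ⇒  outside

inside=no margin=-199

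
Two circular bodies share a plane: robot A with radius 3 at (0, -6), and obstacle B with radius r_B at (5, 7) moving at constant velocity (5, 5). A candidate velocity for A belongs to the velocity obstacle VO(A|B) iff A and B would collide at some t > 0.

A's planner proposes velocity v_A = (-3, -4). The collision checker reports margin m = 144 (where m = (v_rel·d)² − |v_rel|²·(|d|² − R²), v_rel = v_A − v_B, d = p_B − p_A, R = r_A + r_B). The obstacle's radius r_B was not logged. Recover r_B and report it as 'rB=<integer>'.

m = 144
d = (5, 13);  v_rel = (-8, -9),  |v_rel|² = 145
v_rel×d = (-8)·(13) − (-9)·(5) = -59
since m = R²·145 − (-59)²:  R² = (3481 + 144) / 145 = 25
R = √25 = 5  ⇒  r_B = 5 − 3 = 2

rB=2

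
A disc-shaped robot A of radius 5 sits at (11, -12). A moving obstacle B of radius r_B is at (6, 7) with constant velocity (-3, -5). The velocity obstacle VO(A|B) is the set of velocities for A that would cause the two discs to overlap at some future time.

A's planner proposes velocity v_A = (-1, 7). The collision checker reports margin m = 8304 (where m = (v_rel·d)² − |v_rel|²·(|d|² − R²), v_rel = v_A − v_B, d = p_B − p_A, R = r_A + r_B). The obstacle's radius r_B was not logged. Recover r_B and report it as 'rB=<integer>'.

m = 8304
d = (-5, 19);  v_rel = (2, 12),  |v_rel|² = 148
v_rel×d = (2)·(19) − (12)·(-5) = 98
since m = R²·148 − 98²:  R² = (9604 + 8304) / 148 = 121
R = √121 = 11  ⇒  r_B = 11 − 5 = 6

rB=6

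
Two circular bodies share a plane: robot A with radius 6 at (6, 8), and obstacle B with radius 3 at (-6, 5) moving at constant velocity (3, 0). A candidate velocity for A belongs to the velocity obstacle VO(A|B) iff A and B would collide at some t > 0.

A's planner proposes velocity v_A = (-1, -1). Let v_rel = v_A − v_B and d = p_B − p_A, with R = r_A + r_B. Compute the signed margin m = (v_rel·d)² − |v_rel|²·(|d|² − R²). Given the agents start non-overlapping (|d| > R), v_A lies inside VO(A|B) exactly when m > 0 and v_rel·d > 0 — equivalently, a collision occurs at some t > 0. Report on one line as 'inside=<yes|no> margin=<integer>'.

d = (-12, -3),  |d|² = 153;  R = 6+3 = 9,  c = 153−9² = 72
v_rel = (-4, -1),  |v_rel|² = 17;  v_rel·d = (-4)·(-12) + (-1)·(-3) = 51
17·t² − 102·t + 72 = 0  ⇒  m = 51² − 17·72 = 1377
m = 1377 > 0,  v_rel·d = 51 > 0  ⇒  inside

inside=yes margin=1377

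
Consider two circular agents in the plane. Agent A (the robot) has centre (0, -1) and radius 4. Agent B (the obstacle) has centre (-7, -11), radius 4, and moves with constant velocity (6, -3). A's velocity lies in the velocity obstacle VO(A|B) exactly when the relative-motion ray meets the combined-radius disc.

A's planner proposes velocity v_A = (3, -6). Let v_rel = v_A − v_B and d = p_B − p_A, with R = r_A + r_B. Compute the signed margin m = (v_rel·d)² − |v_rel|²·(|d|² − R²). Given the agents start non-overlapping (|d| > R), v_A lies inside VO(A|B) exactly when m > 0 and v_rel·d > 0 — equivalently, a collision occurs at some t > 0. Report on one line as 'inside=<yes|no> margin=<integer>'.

d = (-7, -10),  |d|² = 149;  R = 4+4 = 8,  c = 149−8² = 85
v_rel = (-3, -3),  |v_rel|² = 18;  v_rel·d = (-3)·(-7) + (-3)·(-10) = 51
18·t² − 102·t + 85 = 0  ⇒  m = 51² − 18·85 = 1071
m = 1071 > 0,  v_rel·d = 51 > 0  ⇒  inside

inside=yes margin=1071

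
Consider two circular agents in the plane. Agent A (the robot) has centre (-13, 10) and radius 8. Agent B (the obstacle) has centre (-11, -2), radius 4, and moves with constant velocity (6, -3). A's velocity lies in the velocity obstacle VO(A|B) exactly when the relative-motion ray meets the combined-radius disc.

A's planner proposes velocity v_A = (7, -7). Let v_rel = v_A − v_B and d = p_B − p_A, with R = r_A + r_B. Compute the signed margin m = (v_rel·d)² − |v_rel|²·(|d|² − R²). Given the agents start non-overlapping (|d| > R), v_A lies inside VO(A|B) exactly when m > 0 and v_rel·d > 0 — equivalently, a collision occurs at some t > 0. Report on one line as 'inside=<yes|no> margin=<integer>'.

d = (2, -12),  |d|² = 148;  R = 8+4 = 12,  c = 148−12² = 4
v_rel = (1, -4),  |v_rel|² = 17;  v_rel·d = (1)·(2) + (-4)·(-12) = 50
17·t² − 100·t + 4 = 0  ⇒  m = 50² − 17·4 = 2432
m = 2432 > 0,  v_rel·d = 50 > 0  ⇒  inside

inside=yes margin=2432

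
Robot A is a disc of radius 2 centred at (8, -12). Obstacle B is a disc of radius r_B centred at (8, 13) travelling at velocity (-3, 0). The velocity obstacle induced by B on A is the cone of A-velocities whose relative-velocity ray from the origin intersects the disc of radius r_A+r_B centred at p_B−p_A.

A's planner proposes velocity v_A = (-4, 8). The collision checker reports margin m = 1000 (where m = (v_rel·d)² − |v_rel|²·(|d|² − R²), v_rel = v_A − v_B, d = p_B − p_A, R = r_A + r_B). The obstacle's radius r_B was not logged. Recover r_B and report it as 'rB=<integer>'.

m = 1000
d = (0, 25);  v_rel = (-1, 8),  |v_rel|² = 65
v_rel×d = (-1)·(25) − (8)·(0) = -25
since m = R²·65 − (-25)²:  R² = (625 + 1000) / 65 = 25
R = √25 = 5  ⇒  r_B = 5 − 2 = 3

rB=3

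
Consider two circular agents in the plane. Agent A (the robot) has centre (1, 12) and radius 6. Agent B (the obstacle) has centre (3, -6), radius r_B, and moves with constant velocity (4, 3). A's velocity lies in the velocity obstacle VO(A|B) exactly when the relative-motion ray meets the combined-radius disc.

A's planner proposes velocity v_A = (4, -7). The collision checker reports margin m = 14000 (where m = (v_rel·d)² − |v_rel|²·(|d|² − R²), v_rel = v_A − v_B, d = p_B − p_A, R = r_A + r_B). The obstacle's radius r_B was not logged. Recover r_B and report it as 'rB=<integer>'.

m = 14000
d = (2, -18);  v_rel = (0, -10),  |v_rel|² = 100
v_rel×d = (0)·(-18) − (-10)·(2) = 20
since m = R²·100 − 20²:  R² = (400 + 14000) / 100 = 144
R = √144 = 12  ⇒  r_B = 12 − 6 = 6

rB=6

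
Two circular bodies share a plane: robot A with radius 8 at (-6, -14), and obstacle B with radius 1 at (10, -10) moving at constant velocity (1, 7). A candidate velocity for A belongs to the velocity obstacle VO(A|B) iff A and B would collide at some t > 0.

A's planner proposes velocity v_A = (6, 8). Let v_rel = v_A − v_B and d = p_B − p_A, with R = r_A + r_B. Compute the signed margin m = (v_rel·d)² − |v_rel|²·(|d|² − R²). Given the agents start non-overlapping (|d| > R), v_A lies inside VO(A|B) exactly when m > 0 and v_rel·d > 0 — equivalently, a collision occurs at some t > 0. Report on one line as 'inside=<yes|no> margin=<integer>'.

d = (16, 4),  |d|² = 272;  R = 8+1 = 9,  c = 272−9² = 191
v_rel = (5, 1),  |v_rel|² = 26;  v_rel·d = (5)·(16) + (1)·(4) = 84
26·t² − 168·t + 191 = 0  ⇒  m = 84² − 26·191 = 2090
m = 2090 > 0,  v_rel·d = 84 > 0  ⇒  inside

inside=yes margin=2090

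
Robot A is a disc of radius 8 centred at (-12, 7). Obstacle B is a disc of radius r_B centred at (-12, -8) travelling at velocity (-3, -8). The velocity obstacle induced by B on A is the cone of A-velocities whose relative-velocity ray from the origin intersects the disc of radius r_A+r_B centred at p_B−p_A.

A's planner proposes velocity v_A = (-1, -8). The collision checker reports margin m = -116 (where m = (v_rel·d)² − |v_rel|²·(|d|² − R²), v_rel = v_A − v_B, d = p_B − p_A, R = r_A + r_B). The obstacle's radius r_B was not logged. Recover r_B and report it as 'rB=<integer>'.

m = -116
d = (0, -15);  v_rel = (2, 0),  |v_rel|² = 4
v_rel×d = (2)·(-15) − (0)·(0) = -30
since m = R²·4 − (-30)²:  R² = (900 + -116) / 4 = 196
R = √196 = 14  ⇒  r_B = 14 − 8 = 6

rB=6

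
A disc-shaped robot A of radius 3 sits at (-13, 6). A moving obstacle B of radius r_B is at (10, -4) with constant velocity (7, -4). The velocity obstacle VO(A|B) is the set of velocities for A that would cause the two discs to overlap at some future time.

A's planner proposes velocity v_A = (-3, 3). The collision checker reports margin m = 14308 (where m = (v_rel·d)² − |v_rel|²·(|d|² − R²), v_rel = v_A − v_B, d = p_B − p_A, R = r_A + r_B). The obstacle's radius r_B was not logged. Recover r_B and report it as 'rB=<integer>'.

m = 14308
d = (23, -10);  v_rel = (-10, 7),  |v_rel|² = 149
v_rel×d = (-10)·(-10) − (7)·(23) = -61
since m = R²·149 − (-61)²:  R² = (3721 + 14308) / 149 = 121
R = √121 = 11  ⇒  r_B = 11 − 3 = 8

rB=8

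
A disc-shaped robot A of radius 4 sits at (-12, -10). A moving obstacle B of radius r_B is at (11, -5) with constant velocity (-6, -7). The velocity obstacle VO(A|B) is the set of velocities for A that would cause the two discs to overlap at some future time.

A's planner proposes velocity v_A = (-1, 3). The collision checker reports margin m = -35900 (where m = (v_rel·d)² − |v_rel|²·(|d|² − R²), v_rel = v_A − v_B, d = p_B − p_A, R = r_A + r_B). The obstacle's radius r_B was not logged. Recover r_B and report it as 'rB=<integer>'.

m = -35900
d = (23, 5);  v_rel = (5, 10),  |v_rel|² = 125
v_rel×d = (5)·(5) − (10)·(23) = -205
since m = R²·125 − (-205)²:  R² = (42025 + -35900) / 125 = 49
R = √49 = 7  ⇒  r_B = 7 − 4 = 3

rB=3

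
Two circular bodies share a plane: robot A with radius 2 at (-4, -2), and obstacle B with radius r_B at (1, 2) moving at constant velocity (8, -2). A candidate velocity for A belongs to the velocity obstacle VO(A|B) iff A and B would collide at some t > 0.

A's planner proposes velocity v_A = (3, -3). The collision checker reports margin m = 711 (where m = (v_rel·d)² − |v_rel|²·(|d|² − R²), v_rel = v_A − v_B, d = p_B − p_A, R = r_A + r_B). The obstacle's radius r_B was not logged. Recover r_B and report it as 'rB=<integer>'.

m = 711
d = (5, 4);  v_rel = (-5, -1),  |v_rel|² = 26
v_rel×d = (-5)·(4) − (-1)·(5) = -15
since m = R²·26 − (-15)²:  R² = (225 + 711) / 26 = 36
R = √36 = 6  ⇒  r_B = 6 − 2 = 4

rB=4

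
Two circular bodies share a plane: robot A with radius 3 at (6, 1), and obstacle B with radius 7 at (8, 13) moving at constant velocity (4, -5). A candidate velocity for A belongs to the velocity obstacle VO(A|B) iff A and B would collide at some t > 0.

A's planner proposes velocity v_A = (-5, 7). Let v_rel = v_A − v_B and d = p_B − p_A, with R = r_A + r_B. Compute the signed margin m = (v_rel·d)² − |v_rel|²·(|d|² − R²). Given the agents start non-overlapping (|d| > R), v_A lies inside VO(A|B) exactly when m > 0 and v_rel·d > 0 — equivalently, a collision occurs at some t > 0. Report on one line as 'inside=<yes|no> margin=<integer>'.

d = (2, 12),  |d|² = 148;  R = 3+7 = 10,  c = 148−10² = 48
v_rel = (-9, 12),  |v_rel|² = 225;  v_rel·d = (-9)·(2) + (12)·(12) = 126
225·t² − 252·t + 48 = 0  ⇒  m = 126² − 225·48 = 5076
m = 5076 > 0,  v_rel·d = 126 > 0  ⇒  inside

inside=yes margin=5076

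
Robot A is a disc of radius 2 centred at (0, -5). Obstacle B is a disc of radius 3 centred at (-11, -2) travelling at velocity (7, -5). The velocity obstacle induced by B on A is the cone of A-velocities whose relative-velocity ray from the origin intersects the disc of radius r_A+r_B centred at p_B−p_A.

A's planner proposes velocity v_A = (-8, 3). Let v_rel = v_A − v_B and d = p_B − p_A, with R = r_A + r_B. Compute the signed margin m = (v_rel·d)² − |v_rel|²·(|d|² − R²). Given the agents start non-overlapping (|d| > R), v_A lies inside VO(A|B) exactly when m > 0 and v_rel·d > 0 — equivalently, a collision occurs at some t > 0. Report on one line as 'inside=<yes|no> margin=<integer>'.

d = (-11, 3),  |d|² = 130;  R = 2+3 = 5,  c = 130−5² = 105
v_rel = (-15, 8),  |v_rel|² = 289;  v_rel·d = (-15)·(-11) + (8)·(3) = 189
289·t² − 378·t + 105 = 0  ⇒  m = 189² − 289·105 = 5376
m = 5376 > 0,  v_rel·d = 189 > 0  ⇒  inside

inside=yes margin=5376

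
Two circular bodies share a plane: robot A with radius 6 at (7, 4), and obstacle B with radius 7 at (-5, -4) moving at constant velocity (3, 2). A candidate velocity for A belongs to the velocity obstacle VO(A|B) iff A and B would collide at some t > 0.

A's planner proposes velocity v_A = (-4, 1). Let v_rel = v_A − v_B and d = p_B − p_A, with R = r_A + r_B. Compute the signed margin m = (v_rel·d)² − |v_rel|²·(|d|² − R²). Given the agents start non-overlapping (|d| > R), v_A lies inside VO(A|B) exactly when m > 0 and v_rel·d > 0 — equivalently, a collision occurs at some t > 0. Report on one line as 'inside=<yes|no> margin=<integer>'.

d = (-12, -8),  |d|² = 208;  R = 6+7 = 13,  c = 208−13² = 39
v_rel = (-7, -1),  |v_rel|² = 50;  v_rel·d = (-7)·(-12) + (-1)·(-8) = 92
50·t² − 184·t + 39 = 0  ⇒  m = 92² − 50·39 = 6514
m = 6514 > 0,  v_rel·d = 92 > 0  ⇒  inside

inside=yes margin=6514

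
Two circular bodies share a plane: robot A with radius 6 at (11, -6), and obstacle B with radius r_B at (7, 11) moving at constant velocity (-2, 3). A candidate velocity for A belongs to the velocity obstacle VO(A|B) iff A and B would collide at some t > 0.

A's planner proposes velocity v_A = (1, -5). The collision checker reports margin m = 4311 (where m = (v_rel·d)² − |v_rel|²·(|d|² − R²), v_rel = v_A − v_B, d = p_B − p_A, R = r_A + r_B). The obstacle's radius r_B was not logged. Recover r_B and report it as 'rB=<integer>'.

m = 4311
d = (-4, 17);  v_rel = (3, -8),  |v_rel|² = 73
v_rel×d = (3)·(17) − (-8)·(-4) = 19
since m = R²·73 − 19²:  R² = (361 + 4311) / 73 = 64
R = √64 = 8  ⇒  r_B = 8 − 6 = 2

rB=2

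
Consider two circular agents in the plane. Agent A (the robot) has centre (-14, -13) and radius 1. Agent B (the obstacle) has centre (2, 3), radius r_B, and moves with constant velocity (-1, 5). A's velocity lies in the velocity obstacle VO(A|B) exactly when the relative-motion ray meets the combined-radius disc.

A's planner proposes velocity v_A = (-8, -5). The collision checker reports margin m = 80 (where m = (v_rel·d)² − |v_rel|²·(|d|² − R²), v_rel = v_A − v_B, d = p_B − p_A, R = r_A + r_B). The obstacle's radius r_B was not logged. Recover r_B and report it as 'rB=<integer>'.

m = 80
d = (16, 16);  v_rel = (-7, -10),  |v_rel|² = 149
v_rel×d = (-7)·(16) − (-10)·(16) = 48
since m = R²·149 − 48²:  R² = (2304 + 80) / 149 = 16
R = √16 = 4  ⇒  r_B = 4 − 1 = 3

rB=3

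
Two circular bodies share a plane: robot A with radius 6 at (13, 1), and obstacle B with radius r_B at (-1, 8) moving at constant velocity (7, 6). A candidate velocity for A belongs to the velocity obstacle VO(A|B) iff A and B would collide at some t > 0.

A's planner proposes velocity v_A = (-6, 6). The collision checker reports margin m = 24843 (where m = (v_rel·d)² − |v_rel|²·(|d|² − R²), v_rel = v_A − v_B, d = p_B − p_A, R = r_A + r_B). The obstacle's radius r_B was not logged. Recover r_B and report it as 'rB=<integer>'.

m = 24843
d = (-14, 7);  v_rel = (-13, 0),  |v_rel|² = 169
v_rel×d = (-13)·(7) − (0)·(-14) = -91
since m = R²·169 − (-91)²:  R² = (8281 + 24843) / 169 = 196
R = √196 = 14  ⇒  r_B = 14 − 6 = 8

rB=8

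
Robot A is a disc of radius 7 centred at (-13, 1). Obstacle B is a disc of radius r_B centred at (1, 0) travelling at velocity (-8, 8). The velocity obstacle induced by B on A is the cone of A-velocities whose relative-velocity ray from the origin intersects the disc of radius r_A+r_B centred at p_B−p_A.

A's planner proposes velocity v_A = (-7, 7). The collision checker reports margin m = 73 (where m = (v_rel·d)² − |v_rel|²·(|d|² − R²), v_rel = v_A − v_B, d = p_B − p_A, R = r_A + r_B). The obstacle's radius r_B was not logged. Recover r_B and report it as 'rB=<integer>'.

m = 73
d = (14, -1);  v_rel = (1, -1),  |v_rel|² = 2
v_rel×d = (1)·(-1) − (-1)·(14) = 13
since m = R²·2 − 13²:  R² = (169 + 73) / 2 = 121
R = √121 = 11  ⇒  r_B = 11 − 7 = 4

rB=4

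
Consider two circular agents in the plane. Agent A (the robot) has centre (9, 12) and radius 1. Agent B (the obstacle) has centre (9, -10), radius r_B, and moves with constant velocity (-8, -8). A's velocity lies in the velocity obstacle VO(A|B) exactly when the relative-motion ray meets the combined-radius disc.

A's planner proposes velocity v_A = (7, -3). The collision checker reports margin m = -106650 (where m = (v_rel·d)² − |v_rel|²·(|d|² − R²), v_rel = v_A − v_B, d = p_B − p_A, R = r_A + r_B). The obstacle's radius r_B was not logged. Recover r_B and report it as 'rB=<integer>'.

m = -106650
d = (0, -22);  v_rel = (15, 5),  |v_rel|² = 250
v_rel×d = (15)·(-22) − (5)·(0) = -330
since m = R²·250 − (-330)²:  R² = (108900 + -106650) / 250 = 9
R = √9 = 3  ⇒  r_B = 3 − 1 = 2

rB=2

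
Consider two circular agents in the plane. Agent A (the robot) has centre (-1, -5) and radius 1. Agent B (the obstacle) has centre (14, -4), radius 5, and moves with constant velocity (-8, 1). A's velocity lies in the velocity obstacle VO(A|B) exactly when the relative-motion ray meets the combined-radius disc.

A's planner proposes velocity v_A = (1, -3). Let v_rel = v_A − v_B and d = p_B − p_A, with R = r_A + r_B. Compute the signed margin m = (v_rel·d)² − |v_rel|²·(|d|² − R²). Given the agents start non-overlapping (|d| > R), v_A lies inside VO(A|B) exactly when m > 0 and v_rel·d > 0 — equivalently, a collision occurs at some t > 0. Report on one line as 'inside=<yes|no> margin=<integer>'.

d = (15, 1),  |d|² = 226;  R = 1+5 = 6,  c = 226−6² = 190
v_rel = (9, -4),  |v_rel|² = 97;  v_rel·d = (9)·(15) + (-4)·(1) = 131
97·t² − 262·t + 190 = 0  ⇒  m = 131² − 97·190 = -1269
m = -1269 < 0,  v_rel·d = 131 > 0  ⇒  outside

inside=no margin=-1269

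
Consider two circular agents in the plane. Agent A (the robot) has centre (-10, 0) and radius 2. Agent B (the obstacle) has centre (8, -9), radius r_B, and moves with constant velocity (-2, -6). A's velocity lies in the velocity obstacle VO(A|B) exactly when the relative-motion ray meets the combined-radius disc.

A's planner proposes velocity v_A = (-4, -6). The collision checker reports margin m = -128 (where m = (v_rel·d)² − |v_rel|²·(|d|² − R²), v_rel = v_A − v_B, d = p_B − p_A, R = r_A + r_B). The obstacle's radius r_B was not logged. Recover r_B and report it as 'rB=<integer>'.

m = -128
d = (18, -9);  v_rel = (-2, 0),  |v_rel|² = 4
v_rel×d = (-2)·(-9) − (0)·(18) = 18
since m = R²·4 − 18²:  R² = (324 + -128) / 4 = 49
R = √49 = 7  ⇒  r_B = 7 − 2 = 5

rB=5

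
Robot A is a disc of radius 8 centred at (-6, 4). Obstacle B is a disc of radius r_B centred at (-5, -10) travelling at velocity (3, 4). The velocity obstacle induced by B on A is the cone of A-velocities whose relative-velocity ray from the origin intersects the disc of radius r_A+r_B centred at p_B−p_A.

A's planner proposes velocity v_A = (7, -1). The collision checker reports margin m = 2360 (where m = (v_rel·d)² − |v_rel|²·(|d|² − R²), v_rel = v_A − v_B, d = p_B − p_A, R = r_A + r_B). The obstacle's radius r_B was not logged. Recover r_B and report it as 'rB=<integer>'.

m = 2360
d = (1, -14);  v_rel = (4, -5),  |v_rel|² = 41
v_rel×d = (4)·(-14) − (-5)·(1) = -51
since m = R²·41 − (-51)²:  R² = (2601 + 2360) / 41 = 121
R = √121 = 11  ⇒  r_B = 11 − 8 = 3

rB=3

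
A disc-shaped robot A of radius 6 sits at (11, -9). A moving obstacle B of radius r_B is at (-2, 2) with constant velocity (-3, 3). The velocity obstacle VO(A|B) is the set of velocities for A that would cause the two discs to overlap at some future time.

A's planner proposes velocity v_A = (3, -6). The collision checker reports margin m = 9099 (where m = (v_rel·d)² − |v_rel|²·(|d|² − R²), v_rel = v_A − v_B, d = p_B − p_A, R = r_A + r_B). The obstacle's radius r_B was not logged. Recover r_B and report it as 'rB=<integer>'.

m = 9099
d = (-13, 11);  v_rel = (6, -9),  |v_rel|² = 117
v_rel×d = (6)·(11) − (-9)·(-13) = -51
since m = R²·117 − (-51)²:  R² = (2601 + 9099) / 117 = 100
R = √100 = 10  ⇒  r_B = 10 − 6 = 4

rB=4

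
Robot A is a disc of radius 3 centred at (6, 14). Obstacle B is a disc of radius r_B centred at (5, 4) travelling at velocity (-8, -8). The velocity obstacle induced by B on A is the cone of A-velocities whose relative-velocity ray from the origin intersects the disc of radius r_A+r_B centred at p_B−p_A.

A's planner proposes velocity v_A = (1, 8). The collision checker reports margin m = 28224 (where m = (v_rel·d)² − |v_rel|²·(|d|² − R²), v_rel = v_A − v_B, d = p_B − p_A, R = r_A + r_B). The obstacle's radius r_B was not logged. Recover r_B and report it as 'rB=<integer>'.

m = 28224
d = (-1, -10);  v_rel = (9, 16),  |v_rel|² = 337
v_rel×d = (9)·(-10) − (16)·(-1) = -74
since m = R²·337 − (-74)²:  R² = (5476 + 28224) / 337 = 100
R = √100 = 10  ⇒  r_B = 10 − 3 = 7

rB=7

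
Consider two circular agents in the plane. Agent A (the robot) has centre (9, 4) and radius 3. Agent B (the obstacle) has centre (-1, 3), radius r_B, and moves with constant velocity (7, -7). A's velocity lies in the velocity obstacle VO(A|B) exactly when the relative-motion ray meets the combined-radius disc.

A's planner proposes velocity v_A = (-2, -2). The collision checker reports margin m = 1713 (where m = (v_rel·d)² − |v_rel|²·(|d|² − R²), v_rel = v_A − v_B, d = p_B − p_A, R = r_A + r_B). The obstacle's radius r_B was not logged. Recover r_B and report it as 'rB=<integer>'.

m = 1713
d = (-10, -1);  v_rel = (-9, 5),  |v_rel|² = 106
v_rel×d = (-9)·(-1) − (5)·(-10) = 59
since m = R²·106 − 59²:  R² = (3481 + 1713) / 106 = 49
R = √49 = 7  ⇒  r_B = 7 − 3 = 4

rB=4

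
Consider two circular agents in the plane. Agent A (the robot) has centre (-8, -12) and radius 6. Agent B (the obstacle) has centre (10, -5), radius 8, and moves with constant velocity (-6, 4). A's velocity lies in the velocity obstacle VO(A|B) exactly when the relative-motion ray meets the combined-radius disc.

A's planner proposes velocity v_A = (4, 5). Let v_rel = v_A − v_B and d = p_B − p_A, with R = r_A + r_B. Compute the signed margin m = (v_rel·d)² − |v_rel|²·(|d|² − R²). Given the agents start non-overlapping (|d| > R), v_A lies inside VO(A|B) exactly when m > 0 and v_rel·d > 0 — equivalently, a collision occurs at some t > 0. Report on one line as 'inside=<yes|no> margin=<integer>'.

d = (18, 7),  |d|² = 373;  R = 6+8 = 14,  c = 373−14² = 177
v_rel = (10, 1),  |v_rel|² = 101;  v_rel·d = (10)·(18) + (1)·(7) = 187
101·t² − 374·t + 177 = 0  ⇒  m = 187² − 101·177 = 17092
m = 17092 > 0,  v_rel·d = 187 > 0  ⇒  inside

inside=yes margin=17092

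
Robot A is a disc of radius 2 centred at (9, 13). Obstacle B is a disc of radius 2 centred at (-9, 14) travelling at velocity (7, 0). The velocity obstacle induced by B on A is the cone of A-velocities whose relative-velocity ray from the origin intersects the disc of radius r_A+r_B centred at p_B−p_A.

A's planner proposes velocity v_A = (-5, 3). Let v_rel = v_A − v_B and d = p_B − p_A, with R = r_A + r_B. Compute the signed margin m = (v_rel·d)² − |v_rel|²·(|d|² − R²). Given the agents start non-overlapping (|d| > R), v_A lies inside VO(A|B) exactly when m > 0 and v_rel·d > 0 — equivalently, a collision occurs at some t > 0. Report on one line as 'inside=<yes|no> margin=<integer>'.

d = (-18, 1),  |d|² = 325;  R = 2+2 = 4,  c = 325−4² = 309
v_rel = (-12, 3),  |v_rel|² = 153;  v_rel·d = (-12)·(-18) + (3)·(1) = 219
153·t² − 438·t + 309 = 0  ⇒  m = 219² − 153·309 = 684
m = 684 > 0,  v_rel·d = 219 > 0  ⇒  inside

inside=yes margin=684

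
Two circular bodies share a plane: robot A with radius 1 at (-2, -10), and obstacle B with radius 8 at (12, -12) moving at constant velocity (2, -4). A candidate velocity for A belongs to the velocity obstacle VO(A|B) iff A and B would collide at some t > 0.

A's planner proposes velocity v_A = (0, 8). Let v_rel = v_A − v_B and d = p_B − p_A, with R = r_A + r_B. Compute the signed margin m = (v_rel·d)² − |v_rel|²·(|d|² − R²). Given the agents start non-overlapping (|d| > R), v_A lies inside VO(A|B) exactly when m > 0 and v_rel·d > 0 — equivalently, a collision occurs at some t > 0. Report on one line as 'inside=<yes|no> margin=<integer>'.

d = (14, -2),  |d|² = 200;  R = 1+8 = 9,  c = 200−9² = 119
v_rel = (-2, 12),  |v_rel|² = 148;  v_rel·d = (-2)·(14) + (12)·(-2) = -52
148·t² + 104·t + 119 = 0  ⇒  m = (-52)² − 148·119 = -14908
m = -14908 < 0,  v_rel·d = -52 < 0  ⇒  outside

inside=no margin=-14908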